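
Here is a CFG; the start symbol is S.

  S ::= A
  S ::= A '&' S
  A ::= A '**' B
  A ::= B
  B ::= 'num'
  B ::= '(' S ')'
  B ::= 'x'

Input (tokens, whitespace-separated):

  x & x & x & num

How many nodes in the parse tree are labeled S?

[S [A [B x]] & [S [A [B x]] & [S [A [B x]] & [S [A [B num]]]]]]

4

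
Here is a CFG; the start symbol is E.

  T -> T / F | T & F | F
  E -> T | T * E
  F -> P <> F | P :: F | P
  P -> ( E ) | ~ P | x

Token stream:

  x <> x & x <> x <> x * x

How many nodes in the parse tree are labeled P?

6

[E [T [T [F [P x] <> [F [P x]]]] & [F [P x] <> [F [P x] <> [F [P x]]]]] * [E [T [F [P x]]]]]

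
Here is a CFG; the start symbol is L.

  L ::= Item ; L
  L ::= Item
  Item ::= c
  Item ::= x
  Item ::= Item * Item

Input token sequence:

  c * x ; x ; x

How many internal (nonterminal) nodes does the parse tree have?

[L [Item [Item c] * [Item x]] ; [L [Item x] ; [L [Item x]]]]

8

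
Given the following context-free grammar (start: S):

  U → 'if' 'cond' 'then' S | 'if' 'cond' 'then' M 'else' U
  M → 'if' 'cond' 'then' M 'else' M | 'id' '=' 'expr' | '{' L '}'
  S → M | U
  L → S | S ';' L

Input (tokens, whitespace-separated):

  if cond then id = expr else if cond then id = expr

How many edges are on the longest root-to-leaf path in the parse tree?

5

[S [U if cond then [M id = expr] else [U if cond then [S [M id = expr]]]]]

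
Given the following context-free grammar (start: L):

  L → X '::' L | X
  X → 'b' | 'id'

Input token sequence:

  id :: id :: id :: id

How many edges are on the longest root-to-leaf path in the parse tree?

[L [X id] :: [L [X id] :: [L [X id] :: [L [X id]]]]]

5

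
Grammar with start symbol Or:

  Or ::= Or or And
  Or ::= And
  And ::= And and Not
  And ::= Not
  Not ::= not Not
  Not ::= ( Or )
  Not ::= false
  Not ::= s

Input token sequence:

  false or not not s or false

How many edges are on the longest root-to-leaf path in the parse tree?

6

[Or [Or [Or [And [Not false]]] or [And [Not not [Not not [Not s]]]]] or [And [Not false]]]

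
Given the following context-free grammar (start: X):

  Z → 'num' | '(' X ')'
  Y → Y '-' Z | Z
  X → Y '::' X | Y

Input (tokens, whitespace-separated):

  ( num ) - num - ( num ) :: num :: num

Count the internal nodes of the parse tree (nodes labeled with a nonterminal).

19

[X [Y [Y [Y [Z ( [X [Y [Z num]]] )]] - [Z num]] - [Z ( [X [Y [Z num]]] )]] :: [X [Y [Z num]] :: [X [Y [Z num]]]]]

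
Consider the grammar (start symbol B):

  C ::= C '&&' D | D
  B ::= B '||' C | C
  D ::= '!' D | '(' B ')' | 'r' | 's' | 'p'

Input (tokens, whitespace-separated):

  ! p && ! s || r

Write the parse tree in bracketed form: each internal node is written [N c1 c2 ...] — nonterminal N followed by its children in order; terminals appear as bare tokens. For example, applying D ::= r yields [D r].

[B [B [C [C [D ! [D p]]] && [D ! [D s]]]] || [C [D r]]]

B
B || C
C || C
C && D || C
D && D || C
! D && D || C
! p && D || C
! p && ! D || C
! p && ! s || C
! p && ! s || D
! p && ! s || r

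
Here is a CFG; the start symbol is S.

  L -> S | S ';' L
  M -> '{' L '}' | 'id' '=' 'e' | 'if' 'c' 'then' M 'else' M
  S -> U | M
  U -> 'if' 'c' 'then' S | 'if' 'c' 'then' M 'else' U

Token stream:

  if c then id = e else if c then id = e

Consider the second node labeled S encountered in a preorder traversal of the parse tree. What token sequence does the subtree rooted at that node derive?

[S [U if c then [M id = e] else [U if c then [S [M id = e]]]]]

id = e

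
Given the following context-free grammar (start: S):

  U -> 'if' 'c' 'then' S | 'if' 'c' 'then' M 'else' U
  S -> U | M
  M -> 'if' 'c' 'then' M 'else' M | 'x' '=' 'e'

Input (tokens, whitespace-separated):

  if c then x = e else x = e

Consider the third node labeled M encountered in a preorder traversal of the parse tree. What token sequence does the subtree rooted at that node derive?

[S [M if c then [M x = e] else [M x = e]]]

x = e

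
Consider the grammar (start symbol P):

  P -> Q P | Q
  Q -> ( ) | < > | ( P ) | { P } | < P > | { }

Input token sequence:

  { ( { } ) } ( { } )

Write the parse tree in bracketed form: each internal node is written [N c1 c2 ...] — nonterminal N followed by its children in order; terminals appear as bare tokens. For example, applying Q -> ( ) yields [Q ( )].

[P [Q { [P [Q ( [P [Q { }]] )]] }] [P [Q ( [P [Q { }]] )]]]

P
Q P
{ P } P
{ Q } P
{ ( P ) } P
{ ( Q ) } P
{ ( { } ) } P
{ ( { } ) } Q
{ ( { } ) } ( P )
{ ( { } ) } ( Q )
{ ( { } ) } ( { } )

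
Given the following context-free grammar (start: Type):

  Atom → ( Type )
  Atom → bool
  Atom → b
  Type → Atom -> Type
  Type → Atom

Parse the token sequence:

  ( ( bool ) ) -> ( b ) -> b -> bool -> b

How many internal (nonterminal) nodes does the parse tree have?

[Type [Atom ( [Type [Atom ( [Type [Atom bool]] )]] )] -> [Type [Atom ( [Type [Atom b]] )] -> [Type [Atom b] -> [Type [Atom bool] -> [Type [Atom b]]]]]]

16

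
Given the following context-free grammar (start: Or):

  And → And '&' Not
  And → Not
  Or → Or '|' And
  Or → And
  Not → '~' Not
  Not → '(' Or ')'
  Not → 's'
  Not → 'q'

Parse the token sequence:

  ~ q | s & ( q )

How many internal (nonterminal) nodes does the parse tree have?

[Or [Or [And [Not ~ [Not q]]]] | [And [And [Not s]] & [Not ( [Or [And [Not q]]] )]]]

12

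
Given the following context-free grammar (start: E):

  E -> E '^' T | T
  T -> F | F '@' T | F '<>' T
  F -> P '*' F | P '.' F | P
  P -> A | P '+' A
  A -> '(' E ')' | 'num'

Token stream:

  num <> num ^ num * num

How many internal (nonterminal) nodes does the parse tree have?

[E [E [T [F [P [A num]]] <> [T [F [P [A num]]]]]] ^ [T [F [P [A num]] * [F [P [A num]]]]]]

17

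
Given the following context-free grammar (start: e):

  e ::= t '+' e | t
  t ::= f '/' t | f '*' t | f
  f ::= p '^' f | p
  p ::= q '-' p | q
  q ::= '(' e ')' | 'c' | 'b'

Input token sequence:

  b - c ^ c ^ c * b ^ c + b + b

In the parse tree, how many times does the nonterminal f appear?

7

[e [t [f [p [q b] - [p [q c]]] ^ [f [p [q c]] ^ [f [p [q c]]]]] * [t [f [p [q b]] ^ [f [p [q c]]]]]] + [e [t [f [p [q b]]]] + [e [t [f [p [q b]]]]]]]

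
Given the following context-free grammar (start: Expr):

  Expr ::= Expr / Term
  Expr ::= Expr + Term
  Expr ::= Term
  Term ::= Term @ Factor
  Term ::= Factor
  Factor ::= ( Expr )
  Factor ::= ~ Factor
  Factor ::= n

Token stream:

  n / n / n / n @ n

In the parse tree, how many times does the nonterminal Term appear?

[Expr [Expr [Expr [Expr [Term [Factor n]]] / [Term [Factor n]]] / [Term [Factor n]]] / [Term [Term [Factor n]] @ [Factor n]]]

5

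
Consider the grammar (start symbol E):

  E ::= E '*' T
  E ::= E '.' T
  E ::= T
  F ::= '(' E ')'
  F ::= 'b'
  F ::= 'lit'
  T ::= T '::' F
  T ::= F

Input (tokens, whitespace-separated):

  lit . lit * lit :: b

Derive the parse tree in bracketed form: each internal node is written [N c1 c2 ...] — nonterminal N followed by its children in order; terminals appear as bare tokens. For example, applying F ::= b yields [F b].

[E [E [E [T [F lit]]] . [T [F lit]]] * [T [T [F lit]] :: [F b]]]

E
E * T
E . T * T
T . T * T
F . T * T
lit . T * T
lit . F * T
lit . lit * T
lit . lit * T :: F
lit . lit * F :: F
lit . lit * lit :: F
lit . lit * lit :: b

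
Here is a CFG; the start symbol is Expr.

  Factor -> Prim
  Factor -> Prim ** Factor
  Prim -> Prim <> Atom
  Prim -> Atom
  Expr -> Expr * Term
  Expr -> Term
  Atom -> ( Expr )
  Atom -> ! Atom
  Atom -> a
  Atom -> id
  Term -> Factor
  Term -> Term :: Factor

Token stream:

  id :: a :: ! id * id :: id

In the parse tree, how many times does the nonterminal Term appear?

5

[Expr [Expr [Term [Term [Term [Factor [Prim [Atom id]]]] :: [Factor [Prim [Atom a]]]] :: [Factor [Prim [Atom ! [Atom id]]]]]] * [Term [Term [Factor [Prim [Atom id]]]] :: [Factor [Prim [Atom id]]]]]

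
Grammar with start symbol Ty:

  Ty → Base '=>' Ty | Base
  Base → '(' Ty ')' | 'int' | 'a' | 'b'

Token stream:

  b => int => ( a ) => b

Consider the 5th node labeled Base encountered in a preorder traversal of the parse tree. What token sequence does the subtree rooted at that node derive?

[Ty [Base b] => [Ty [Base int] => [Ty [Base ( [Ty [Base a]] )] => [Ty [Base b]]]]]

b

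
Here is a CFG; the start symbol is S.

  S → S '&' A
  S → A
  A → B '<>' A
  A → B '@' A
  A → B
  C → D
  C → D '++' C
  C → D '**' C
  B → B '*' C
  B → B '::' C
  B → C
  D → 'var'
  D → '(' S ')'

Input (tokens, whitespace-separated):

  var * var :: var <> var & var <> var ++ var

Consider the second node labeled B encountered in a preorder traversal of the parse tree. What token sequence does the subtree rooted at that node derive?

[S [S [A [B [B [B [C [D var]]] * [C [D var]]] :: [C [D var]]] <> [A [B [C [D var]]]]]] & [A [B [C [D var]]] <> [A [B [C [D var] ++ [C [D var]]]]]]]

var * var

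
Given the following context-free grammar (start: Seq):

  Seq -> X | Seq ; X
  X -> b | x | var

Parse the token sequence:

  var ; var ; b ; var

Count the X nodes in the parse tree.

[Seq [Seq [Seq [Seq [X var]] ; [X var]] ; [X b]] ; [X var]]

4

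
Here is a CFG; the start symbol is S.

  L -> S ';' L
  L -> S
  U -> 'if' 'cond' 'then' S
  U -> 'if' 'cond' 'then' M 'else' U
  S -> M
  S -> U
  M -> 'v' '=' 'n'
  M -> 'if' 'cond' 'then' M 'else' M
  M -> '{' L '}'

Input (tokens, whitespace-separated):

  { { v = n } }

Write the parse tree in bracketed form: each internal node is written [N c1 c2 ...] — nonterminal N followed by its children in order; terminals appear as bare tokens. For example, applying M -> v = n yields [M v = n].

S
M
{ L }
{ S }
{ M }
{ { L } }
{ { S } }
{ { M } }
{ { v = n } }

[S [M { [L [S [M { [L [S [M v = n]]] }]]] }]]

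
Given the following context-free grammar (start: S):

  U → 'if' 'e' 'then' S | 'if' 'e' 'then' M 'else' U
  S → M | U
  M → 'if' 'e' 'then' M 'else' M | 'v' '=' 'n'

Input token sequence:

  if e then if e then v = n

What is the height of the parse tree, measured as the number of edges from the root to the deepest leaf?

[S [U if e then [S [U if e then [S [M v = n]]]]]]

6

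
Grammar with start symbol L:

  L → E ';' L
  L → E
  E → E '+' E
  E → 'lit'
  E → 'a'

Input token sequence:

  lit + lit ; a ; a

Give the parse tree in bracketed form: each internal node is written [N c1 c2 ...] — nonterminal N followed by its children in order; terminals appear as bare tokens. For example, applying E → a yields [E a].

L
E ; L
E + E ; L
lit + E ; L
lit + lit ; L
lit + lit ; E ; L
lit + lit ; a ; L
lit + lit ; a ; E
lit + lit ; a ; a

[L [E [E lit] + [E lit]] ; [L [E a] ; [L [E a]]]]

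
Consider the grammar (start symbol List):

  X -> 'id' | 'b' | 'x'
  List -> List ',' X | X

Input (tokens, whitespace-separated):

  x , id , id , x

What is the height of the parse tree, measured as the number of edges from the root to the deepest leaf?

[List [List [List [List [X x]] , [X id]] , [X id]] , [X x]]

5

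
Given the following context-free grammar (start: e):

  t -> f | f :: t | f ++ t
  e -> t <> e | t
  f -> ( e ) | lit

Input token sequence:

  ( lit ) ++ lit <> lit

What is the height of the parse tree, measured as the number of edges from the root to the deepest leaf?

6

[e [t [f ( [e [t [f lit]]] )] ++ [t [f lit]]] <> [e [t [f lit]]]]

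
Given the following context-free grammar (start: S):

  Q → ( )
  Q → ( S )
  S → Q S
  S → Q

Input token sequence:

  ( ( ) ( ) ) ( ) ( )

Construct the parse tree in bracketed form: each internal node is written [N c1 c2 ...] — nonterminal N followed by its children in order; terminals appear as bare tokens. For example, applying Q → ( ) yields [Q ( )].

[S [Q ( [S [Q ( )] [S [Q ( )]]] )] [S [Q ( )] [S [Q ( )]]]]

S
Q S
( S ) S
( Q S ) S
( ( ) S ) S
( ( ) Q ) S
( ( ) ( ) ) S
( ( ) ( ) ) Q S
( ( ) ( ) ) ( ) S
( ( ) ( ) ) ( ) Q
( ( ) ( ) ) ( ) ( )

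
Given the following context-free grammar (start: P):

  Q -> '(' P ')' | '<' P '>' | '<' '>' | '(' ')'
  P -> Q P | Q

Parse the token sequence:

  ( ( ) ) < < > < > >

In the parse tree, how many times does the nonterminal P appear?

5

[P [Q ( [P [Q ( )]] )] [P [Q < [P [Q < >] [P [Q < >]]] >]]]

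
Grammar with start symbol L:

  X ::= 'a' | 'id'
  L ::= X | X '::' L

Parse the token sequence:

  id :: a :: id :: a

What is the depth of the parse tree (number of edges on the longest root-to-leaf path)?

5

[L [X id] :: [L [X a] :: [L [X id] :: [L [X a]]]]]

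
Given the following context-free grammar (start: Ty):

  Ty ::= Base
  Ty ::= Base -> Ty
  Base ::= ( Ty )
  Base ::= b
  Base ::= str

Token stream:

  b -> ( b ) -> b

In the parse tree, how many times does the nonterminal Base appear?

4

[Ty [Base b] -> [Ty [Base ( [Ty [Base b]] )] -> [Ty [Base b]]]]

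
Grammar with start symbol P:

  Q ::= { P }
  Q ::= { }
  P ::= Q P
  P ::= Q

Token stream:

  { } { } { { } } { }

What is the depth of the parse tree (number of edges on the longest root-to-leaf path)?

6

[P [Q { }] [P [Q { }] [P [Q { [P [Q { }]] }] [P [Q { }]]]]]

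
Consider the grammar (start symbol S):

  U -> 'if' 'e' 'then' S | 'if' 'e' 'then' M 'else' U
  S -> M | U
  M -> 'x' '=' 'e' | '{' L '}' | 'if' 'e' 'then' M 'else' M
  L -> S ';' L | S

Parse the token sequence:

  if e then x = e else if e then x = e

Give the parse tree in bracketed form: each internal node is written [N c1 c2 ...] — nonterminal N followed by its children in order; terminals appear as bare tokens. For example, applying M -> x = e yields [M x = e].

[S [U if e then [M x = e] else [U if e then [S [M x = e]]]]]

S
U
if e then M else U
if e then x = e else U
if e then x = e else if e then S
if e then x = e else if e then M
if e then x = e else if e then x = e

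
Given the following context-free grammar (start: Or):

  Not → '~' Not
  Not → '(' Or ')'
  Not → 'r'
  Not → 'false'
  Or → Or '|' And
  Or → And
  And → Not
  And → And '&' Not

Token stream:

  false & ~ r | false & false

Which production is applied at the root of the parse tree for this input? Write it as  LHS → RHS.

Or → Or '|' And

[Or [Or [And [And [Not false]] & [Not ~ [Not r]]]] | [And [And [Not false]] & [Not false]]]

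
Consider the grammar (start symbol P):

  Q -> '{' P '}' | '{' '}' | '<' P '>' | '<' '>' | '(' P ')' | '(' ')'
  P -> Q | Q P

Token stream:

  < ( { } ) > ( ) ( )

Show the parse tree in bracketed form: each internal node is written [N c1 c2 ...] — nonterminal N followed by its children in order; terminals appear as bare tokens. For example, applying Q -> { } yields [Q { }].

[P [Q < [P [Q ( [P [Q { }]] )]] >] [P [Q ( )] [P [Q ( )]]]]

P
Q P
< P > P
< Q > P
< ( P ) > P
< ( Q ) > P
< ( { } ) > P
< ( { } ) > Q P
< ( { } ) > ( ) P
< ( { } ) > ( ) Q
< ( { } ) > ( ) ( )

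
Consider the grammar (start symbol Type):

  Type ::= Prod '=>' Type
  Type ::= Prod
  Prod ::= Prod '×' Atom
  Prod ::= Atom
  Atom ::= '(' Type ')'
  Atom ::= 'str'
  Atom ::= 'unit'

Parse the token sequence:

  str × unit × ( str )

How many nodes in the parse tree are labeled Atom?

[Type [Prod [Prod [Prod [Atom str]] × [Atom unit]] × [Atom ( [Type [Prod [Atom str]]] )]]]

4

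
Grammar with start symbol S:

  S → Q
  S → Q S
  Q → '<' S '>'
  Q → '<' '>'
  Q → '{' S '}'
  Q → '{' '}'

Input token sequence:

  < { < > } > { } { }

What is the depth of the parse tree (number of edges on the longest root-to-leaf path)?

[S [Q < [S [Q { [S [Q < >]] }]] >] [S [Q { }] [S [Q { }]]]]

6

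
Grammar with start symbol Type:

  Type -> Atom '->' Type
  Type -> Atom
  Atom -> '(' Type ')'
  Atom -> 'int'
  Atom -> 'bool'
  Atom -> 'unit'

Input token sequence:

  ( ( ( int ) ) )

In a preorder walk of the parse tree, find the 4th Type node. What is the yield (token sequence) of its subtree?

int

[Type [Atom ( [Type [Atom ( [Type [Atom ( [Type [Atom int]] )]] )]] )]]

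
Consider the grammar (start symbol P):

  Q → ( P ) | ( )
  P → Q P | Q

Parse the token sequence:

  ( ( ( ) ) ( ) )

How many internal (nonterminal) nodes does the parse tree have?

8

[P [Q ( [P [Q ( [P [Q ( )]] )] [P [Q ( )]]] )]]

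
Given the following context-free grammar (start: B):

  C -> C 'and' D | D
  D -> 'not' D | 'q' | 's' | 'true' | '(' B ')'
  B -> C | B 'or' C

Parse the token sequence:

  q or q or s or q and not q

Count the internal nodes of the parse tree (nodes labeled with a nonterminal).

15

[B [B [B [B [C [D q]]] or [C [D q]]] or [C [D s]]] or [C [C [D q]] and [D not [D q]]]]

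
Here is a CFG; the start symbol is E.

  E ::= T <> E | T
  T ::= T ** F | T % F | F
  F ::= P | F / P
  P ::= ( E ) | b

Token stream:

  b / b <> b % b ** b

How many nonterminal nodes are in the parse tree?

16

[E [T [F [F [P b]] / [P b]]] <> [E [T [T [T [F [P b]]] % [F [P b]]] ** [F [P b]]]]]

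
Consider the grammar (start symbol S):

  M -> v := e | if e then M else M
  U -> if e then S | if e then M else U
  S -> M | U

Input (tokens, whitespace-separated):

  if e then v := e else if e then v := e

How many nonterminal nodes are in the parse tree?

[S [U if e then [M v := e] else [U if e then [S [M v := e]]]]]

6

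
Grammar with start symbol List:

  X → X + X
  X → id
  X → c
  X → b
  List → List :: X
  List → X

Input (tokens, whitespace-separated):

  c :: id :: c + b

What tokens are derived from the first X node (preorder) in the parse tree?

[List [List [List [X c]] :: [X id]] :: [X [X c] + [X b]]]

c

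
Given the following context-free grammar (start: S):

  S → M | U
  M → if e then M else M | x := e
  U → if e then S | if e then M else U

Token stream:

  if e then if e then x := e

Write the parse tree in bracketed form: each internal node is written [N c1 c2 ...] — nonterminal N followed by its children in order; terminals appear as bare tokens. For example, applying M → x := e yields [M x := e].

S
U
if e then S
if e then U
if e then if e then S
if e then if e then M
if e then if e then x := e

[S [U if e then [S [U if e then [S [M x := e]]]]]]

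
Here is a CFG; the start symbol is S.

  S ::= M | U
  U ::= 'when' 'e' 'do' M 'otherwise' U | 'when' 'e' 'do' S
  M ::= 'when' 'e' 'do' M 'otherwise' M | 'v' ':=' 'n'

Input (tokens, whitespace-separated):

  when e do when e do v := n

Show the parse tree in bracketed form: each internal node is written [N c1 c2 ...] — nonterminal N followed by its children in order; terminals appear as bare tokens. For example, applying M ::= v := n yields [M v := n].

S
U
when e do S
when e do U
when e do when e do S
when e do when e do M
when e do when e do v := n

[S [U when e do [S [U when e do [S [M v := n]]]]]]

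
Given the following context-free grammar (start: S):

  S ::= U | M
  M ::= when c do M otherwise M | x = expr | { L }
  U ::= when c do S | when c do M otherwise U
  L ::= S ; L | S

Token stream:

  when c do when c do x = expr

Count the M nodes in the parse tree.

1

[S [U when c do [S [U when c do [S [M x = expr]]]]]]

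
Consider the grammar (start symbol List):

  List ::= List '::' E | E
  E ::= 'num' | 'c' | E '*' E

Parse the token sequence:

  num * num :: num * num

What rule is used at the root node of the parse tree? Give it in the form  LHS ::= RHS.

[List [List [E [E num] * [E num]]] :: [E [E num] * [E num]]]

List ::= List '::' E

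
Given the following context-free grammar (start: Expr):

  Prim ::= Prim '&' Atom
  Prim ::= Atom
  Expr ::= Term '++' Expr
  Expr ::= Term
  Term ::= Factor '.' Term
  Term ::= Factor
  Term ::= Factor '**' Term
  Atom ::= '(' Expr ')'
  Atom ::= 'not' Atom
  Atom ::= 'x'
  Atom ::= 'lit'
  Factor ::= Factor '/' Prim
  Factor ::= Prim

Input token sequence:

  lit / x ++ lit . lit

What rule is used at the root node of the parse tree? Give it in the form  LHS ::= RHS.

Expr ::= Term '++' Expr

[Expr [Term [Factor [Factor [Prim [Atom lit]]] / [Prim [Atom x]]]] ++ [Expr [Term [Factor [Prim [Atom lit]]] . [Term [Factor [Prim [Atom lit]]]]]]]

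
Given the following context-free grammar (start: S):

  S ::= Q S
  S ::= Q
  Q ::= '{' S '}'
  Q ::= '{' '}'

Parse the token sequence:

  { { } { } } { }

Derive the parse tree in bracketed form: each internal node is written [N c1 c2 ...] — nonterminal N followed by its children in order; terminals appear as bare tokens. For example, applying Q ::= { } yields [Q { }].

S
Q S
{ S } S
{ Q S } S
{ { } S } S
{ { } Q } S
{ { } { } } S
{ { } { } } Q
{ { } { } } { }

[S [Q { [S [Q { }] [S [Q { }]]] }] [S [Q { }]]]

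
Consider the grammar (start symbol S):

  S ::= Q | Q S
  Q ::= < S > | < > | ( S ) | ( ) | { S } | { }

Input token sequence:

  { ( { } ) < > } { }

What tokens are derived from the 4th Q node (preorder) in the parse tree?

[S [Q { [S [Q ( [S [Q { }]] )] [S [Q < >]]] }] [S [Q { }]]]

< >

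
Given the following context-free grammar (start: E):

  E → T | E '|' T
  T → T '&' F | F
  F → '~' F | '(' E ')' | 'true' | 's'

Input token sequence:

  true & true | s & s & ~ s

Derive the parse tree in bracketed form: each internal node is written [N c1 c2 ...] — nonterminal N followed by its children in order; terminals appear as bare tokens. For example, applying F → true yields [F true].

E
E | T
T | T
T & F | T
F & F | T
true & F | T
true & true | T
true & true | T & F
true & true | T & F & F
true & true | F & F & F
true & true | s & F & F
true & true | s & s & F
true & true | s & s & ~ F
true & true | s & s & ~ s

[E [E [T [T [F true]] & [F true]]] | [T [T [T [F s]] & [F s]] & [F ~ [F s]]]]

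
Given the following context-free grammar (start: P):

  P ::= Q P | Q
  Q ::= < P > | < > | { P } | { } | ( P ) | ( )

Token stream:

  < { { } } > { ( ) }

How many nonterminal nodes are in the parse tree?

[P [Q < [P [Q { [P [Q { }]] }]] >] [P [Q { [P [Q ( )]] }]]]

10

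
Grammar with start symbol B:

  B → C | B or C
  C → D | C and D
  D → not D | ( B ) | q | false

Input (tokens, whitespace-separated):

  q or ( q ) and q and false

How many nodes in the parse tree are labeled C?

5

[B [B [C [D q]]] or [C [C [C [D ( [B [C [D q]]] )]] and [D q]] and [D false]]]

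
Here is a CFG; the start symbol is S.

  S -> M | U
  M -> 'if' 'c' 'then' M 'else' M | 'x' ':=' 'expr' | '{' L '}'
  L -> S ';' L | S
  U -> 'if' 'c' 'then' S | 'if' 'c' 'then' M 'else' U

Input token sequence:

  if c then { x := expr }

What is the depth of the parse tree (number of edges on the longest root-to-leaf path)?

[S [U if c then [S [M { [L [S [M x := expr]]] }]]]]

7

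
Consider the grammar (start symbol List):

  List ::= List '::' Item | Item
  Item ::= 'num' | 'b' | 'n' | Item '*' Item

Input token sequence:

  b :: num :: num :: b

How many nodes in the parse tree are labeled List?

[List [List [List [List [Item b]] :: [Item num]] :: [Item num]] :: [Item b]]

4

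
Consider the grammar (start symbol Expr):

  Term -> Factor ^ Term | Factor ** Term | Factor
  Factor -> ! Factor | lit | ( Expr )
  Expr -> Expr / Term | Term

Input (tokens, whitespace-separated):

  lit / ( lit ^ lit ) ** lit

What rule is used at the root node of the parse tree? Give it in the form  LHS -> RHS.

[Expr [Expr [Term [Factor lit]]] / [Term [Factor ( [Expr [Term [Factor lit] ^ [Term [Factor lit]]]] )] ** [Term [Factor lit]]]]

Expr -> Expr / Term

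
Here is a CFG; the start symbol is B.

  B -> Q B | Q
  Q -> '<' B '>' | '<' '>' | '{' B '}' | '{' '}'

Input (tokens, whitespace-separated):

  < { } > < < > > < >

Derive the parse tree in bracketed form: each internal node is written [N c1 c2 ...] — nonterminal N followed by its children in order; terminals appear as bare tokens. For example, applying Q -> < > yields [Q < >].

B
Q B
< B > B
< Q > B
< { } > B
< { } > Q B
< { } > < B > B
< { } > < Q > B
< { } > < < > > B
< { } > < < > > Q
< { } > < < > > < >

[B [Q < [B [Q { }]] >] [B [Q < [B [Q < >]] >] [B [Q < >]]]]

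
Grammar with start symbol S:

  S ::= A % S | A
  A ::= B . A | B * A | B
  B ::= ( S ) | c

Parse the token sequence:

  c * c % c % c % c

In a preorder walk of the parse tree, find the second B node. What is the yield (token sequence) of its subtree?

[S [A [B c] * [A [B c]]] % [S [A [B c]] % [S [A [B c]] % [S [A [B c]]]]]]

c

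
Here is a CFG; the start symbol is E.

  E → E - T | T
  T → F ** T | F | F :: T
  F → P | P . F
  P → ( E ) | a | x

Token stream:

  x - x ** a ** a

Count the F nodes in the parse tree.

4

[E [E [T [F [P x]]]] - [T [F [P x]] ** [T [F [P a]] ** [T [F [P a]]]]]]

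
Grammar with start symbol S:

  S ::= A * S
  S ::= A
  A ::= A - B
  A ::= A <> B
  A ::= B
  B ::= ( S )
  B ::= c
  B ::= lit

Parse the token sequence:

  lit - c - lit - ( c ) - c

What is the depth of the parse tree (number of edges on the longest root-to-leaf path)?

7

[S [A [A [A [A [A [B lit]] - [B c]] - [B lit]] - [B ( [S [A [B c]]] )]] - [B c]]]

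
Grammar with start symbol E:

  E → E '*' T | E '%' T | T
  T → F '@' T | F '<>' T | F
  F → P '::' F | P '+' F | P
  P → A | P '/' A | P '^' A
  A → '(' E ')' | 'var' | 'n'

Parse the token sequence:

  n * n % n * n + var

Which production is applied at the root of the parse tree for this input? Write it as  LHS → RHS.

[E [E [E [E [T [F [P [A n]]]]] * [T [F [P [A n]]]]] % [T [F [P [A n]]]]] * [T [F [P [A n]] + [F [P [A var]]]]]]

E → E '*' T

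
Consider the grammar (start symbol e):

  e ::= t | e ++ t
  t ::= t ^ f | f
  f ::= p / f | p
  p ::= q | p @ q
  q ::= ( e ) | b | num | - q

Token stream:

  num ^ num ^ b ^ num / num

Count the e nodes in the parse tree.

[e [t [t [t [t [f [p [q num]]]] ^ [f [p [q num]]]] ^ [f [p [q b]]]] ^ [f [p [q num]] / [f [p [q num]]]]]]

1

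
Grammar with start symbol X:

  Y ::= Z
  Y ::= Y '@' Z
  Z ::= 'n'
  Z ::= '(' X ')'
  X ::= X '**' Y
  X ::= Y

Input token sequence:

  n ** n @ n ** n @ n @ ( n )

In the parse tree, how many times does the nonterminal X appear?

4

[X [X [X [Y [Z n]]] ** [Y [Y [Z n]] @ [Z n]]] ** [Y [Y [Y [Z n]] @ [Z n]] @ [Z ( [X [Y [Z n]]] )]]]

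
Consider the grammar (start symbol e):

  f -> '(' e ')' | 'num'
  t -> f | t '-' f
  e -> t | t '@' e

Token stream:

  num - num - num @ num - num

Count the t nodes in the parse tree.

[e [t [t [t [f num]] - [f num]] - [f num]] @ [e [t [t [f num]] - [f num]]]]

5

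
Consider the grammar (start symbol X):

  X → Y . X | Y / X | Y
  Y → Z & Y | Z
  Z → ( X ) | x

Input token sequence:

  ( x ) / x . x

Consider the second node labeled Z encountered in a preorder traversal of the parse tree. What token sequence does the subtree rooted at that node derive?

[X [Y [Z ( [X [Y [Z x]]] )]] / [X [Y [Z x]] . [X [Y [Z x]]]]]

x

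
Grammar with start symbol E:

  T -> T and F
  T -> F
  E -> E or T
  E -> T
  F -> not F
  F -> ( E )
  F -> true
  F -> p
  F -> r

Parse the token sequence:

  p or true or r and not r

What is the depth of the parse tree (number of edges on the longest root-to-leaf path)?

5

[E [E [E [T [F p]]] or [T [F true]]] or [T [T [F r]] and [F not [F r]]]]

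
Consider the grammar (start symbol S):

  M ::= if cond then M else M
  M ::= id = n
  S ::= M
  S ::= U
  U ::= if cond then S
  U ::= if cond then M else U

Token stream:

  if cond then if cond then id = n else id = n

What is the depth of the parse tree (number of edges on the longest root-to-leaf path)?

[S [U if cond then [S [M if cond then [M id = n] else [M id = n]]]]]

5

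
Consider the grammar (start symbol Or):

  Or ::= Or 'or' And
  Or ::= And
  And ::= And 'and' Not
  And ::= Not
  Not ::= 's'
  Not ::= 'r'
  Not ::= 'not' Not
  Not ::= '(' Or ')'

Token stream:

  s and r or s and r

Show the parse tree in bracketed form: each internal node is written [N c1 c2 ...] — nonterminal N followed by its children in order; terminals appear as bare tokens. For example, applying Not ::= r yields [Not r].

[Or [Or [And [And [Not s]] and [Not r]]] or [And [And [Not s]] and [Not r]]]

Or
Or or And
And or And
And and Not or And
Not and Not or And
s and Not or And
s and r or And
s and r or And and Not
s and r or Not and Not
s and r or s and Not
s and r or s and r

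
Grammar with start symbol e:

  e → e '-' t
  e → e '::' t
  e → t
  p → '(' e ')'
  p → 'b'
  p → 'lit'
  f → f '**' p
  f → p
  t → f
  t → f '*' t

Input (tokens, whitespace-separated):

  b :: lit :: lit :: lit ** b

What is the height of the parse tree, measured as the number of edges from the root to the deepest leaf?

7

[e [e [e [e [t [f [p b]]]] :: [t [f [p lit]]]] :: [t [f [p lit]]]] :: [t [f [f [p lit]] ** [p b]]]]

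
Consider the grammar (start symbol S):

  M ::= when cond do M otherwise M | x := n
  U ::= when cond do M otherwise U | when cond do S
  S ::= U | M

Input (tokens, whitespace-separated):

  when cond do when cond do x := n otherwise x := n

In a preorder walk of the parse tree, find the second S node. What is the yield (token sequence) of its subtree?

[S [U when cond do [S [M when cond do [M x := n] otherwise [M x := n]]]]]

when cond do x := n otherwise x := n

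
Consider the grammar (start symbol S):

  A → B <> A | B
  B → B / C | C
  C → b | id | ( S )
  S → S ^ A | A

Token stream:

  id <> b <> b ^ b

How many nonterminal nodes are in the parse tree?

14

[S [S [A [B [C id]] <> [A [B [C b]] <> [A [B [C b]]]]]] ^ [A [B [C b]]]]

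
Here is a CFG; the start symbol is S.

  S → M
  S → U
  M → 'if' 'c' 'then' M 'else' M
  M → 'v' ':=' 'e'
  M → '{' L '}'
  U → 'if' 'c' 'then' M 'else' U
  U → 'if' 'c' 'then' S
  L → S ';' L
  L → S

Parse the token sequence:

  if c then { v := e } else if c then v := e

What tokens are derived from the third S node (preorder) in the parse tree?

v := e

[S [U if c then [M { [L [S [M v := e]]] }] else [U if c then [S [M v := e]]]]]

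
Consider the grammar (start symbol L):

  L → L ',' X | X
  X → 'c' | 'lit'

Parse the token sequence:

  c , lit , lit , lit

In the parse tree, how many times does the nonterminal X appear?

4

[L [L [L [L [X c]] , [X lit]] , [X lit]] , [X lit]]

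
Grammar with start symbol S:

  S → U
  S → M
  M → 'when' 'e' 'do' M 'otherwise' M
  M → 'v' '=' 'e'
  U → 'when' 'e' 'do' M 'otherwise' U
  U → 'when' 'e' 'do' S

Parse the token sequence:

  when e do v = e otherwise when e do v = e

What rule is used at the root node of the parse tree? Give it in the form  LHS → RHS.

S → U

[S [U when e do [M v = e] otherwise [U when e do [S [M v = e]]]]]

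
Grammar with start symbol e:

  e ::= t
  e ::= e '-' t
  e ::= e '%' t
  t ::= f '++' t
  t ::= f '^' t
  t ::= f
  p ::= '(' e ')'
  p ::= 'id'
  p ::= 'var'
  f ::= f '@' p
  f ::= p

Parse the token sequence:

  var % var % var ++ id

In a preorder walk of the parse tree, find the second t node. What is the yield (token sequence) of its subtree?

[e [e [e [t [f [p var]]]] % [t [f [p var]]]] % [t [f [p var]] ++ [t [f [p id]]]]]

var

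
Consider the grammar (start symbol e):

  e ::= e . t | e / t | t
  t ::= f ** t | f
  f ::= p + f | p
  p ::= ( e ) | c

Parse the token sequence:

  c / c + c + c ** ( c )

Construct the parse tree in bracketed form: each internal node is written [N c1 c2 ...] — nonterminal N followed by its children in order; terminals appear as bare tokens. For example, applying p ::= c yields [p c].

e
e / t
t / t
f / t
p / t
c / t
c / f ** t
c / p + f ** t
c / c + f ** t
c / c + p + f ** t
c / c + c + f ** t
c / c + c + p ** t
c / c + c + c ** t
c / c + c + c ** f
c / c + c + c ** p
c / c + c + c ** ( e )
c / c + c + c ** ( t )
c / c + c + c ** ( f )
c / c + c + c ** ( p )
c / c + c + c ** ( c )

[e [e [t [f [p c]]]] / [t [f [p c] + [f [p c] + [f [p c]]]] ** [t [f [p ( [e [t [f [p c]]]] )]]]]]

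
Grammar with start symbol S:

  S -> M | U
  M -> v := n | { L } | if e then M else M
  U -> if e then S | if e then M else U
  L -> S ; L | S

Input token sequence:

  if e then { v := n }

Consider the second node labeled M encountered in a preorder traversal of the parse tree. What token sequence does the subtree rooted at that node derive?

v := n

[S [U if e then [S [M { [L [S [M v := n]]] }]]]]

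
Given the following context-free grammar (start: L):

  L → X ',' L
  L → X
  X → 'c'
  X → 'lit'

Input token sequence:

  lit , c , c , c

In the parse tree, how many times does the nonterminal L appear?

[L [X lit] , [L [X c] , [L [X c] , [L [X c]]]]]

4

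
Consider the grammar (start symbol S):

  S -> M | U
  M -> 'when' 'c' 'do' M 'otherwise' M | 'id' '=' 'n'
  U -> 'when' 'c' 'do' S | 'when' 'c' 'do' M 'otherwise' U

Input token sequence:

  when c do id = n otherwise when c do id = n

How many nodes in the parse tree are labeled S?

[S [U when c do [M id = n] otherwise [U when c do [S [M id = n]]]]]

2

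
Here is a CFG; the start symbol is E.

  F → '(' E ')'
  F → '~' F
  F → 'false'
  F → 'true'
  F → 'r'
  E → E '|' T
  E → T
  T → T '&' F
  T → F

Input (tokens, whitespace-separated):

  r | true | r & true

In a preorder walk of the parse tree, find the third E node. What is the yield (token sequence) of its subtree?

r

[E [E [E [T [F r]]] | [T [F true]]] | [T [T [F r]] & [F true]]]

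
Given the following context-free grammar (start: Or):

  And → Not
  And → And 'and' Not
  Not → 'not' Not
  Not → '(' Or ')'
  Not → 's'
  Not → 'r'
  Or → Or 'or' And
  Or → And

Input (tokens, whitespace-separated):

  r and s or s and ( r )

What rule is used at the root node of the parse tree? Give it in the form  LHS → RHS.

[Or [Or [And [And [Not r]] and [Not s]]] or [And [And [Not s]] and [Not ( [Or [And [Not r]]] )]]]

Or → Or 'or' And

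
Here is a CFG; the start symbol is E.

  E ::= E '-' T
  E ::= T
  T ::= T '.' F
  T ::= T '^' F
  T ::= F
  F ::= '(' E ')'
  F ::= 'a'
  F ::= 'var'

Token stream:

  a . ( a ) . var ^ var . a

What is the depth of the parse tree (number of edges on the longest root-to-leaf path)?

[E [T [T [T [T [T [F a]] . [F ( [E [T [F a]]] )]] . [F var]] ^ [F var]] . [F a]]]

9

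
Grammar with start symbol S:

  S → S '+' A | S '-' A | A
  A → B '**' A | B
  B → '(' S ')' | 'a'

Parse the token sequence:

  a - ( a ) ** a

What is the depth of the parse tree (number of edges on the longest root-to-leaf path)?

6

[S [S [A [B a]]] - [A [B ( [S [A [B a]]] )] ** [A [B a]]]]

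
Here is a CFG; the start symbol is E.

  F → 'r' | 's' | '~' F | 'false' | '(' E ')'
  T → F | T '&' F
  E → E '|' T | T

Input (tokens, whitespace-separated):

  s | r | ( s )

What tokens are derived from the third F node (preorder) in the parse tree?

( s )

[E [E [E [T [F s]]] | [T [F r]]] | [T [F ( [E [T [F s]]] )]]]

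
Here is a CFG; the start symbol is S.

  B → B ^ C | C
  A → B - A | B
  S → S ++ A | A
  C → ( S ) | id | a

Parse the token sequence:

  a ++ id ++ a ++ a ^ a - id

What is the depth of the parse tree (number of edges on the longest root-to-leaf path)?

7

[S [S [S [S [A [B [C a]]]] ++ [A [B [C id]]]] ++ [A [B [C a]]]] ++ [A [B [B [C a]] ^ [C a]] - [A [B [C id]]]]]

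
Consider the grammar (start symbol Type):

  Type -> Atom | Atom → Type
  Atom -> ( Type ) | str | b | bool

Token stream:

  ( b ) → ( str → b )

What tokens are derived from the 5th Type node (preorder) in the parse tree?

[Type [Atom ( [Type [Atom b]] )] → [Type [Atom ( [Type [Atom str] → [Type [Atom b]]] )]]]

b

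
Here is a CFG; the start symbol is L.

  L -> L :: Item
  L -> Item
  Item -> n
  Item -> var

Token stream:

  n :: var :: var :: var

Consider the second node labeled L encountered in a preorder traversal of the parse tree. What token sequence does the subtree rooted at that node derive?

[L [L [L [L [Item n]] :: [Item var]] :: [Item var]] :: [Item var]]

n :: var :: var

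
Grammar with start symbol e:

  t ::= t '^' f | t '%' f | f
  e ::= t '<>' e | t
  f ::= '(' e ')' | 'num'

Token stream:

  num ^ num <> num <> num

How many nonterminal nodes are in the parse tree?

[e [t [t [f num]] ^ [f num]] <> [e [t [f num]] <> [e [t [f num]]]]]

11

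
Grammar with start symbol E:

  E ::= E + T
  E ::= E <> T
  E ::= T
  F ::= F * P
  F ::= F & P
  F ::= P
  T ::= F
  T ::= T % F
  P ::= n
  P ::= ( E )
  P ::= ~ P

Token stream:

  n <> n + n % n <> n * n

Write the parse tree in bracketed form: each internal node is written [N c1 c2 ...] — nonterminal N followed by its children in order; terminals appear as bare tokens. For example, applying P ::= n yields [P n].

[E [E [E [E [T [F [P n]]]] <> [T [F [P n]]]] + [T [T [F [P n]]] % [F [P n]]]] <> [T [F [F [P n]] * [P n]]]]

E
E <> T
E + T <> T
E <> T + T <> T
T <> T + T <> T
F <> T + T <> T
P <> T + T <> T
n <> T + T <> T
n <> F + T <> T
n <> P + T <> T
n <> n + T <> T
n <> n + T % F <> T
n <> n + F % F <> T
n <> n + P % F <> T
n <> n + n % F <> T
n <> n + n % P <> T
n <> n + n % n <> T
n <> n + n % n <> F
n <> n + n % n <> F * P
n <> n + n % n <> P * P
n <> n + n % n <> n * P
n <> n + n % n <> n * n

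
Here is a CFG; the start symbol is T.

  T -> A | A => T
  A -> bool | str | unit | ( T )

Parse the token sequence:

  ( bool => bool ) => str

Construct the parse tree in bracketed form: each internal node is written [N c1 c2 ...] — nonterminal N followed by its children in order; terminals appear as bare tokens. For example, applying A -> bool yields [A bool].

T
A => T
( T ) => T
( A => T ) => T
( bool => T ) => T
( bool => A ) => T
( bool => bool ) => T
( bool => bool ) => A
( bool => bool ) => str

[T [A ( [T [A bool] => [T [A bool]]] )] => [T [A str]]]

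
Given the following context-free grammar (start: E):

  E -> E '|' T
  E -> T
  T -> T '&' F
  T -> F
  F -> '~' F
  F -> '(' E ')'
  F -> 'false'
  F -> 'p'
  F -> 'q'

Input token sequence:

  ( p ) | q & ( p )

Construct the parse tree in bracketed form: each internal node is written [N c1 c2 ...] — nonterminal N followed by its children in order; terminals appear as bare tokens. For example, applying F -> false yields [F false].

[E [E [T [F ( [E [T [F p]]] )]]] | [T [T [F q]] & [F ( [E [T [F p]]] )]]]

E
E | T
T | T
F | T
( E ) | T
( T ) | T
( F ) | T
( p ) | T
( p ) | T & F
( p ) | F & F
( p ) | q & F
( p ) | q & ( E )
( p ) | q & ( T )
( p ) | q & ( F )
( p ) | q & ( p )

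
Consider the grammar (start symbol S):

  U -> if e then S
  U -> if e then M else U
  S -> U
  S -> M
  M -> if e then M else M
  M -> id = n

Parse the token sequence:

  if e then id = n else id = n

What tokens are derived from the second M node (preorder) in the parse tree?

id = n

[S [M if e then [M id = n] else [M id = n]]]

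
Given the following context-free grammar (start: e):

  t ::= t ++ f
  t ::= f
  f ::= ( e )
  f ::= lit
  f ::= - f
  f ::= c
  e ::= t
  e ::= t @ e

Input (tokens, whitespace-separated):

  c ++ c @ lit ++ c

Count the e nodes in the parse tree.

2

[e [t [t [f c]] ++ [f c]] @ [e [t [t [f lit]] ++ [f c]]]]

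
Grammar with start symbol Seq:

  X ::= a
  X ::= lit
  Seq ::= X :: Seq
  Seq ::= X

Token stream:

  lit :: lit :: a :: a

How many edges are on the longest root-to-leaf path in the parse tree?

5

[Seq [X lit] :: [Seq [X lit] :: [Seq [X a] :: [Seq [X a]]]]]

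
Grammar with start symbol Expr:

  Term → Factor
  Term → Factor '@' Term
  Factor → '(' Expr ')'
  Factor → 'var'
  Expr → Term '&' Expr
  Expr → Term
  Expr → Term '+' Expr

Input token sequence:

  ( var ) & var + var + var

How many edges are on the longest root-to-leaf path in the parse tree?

[Expr [Term [Factor ( [Expr [Term [Factor var]]] )]] & [Expr [Term [Factor var]] + [Expr [Term [Factor var]] + [Expr [Term [Factor var]]]]]]

6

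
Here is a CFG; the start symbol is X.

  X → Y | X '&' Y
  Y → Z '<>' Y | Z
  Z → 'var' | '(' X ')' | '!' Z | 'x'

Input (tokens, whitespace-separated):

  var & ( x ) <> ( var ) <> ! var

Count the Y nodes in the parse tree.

[X [X [Y [Z var]]] & [Y [Z ( [X [Y [Z x]]] )] <> [Y [Z ( [X [Y [Z var]]] )] <> [Y [Z ! [Z var]]]]]]

6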